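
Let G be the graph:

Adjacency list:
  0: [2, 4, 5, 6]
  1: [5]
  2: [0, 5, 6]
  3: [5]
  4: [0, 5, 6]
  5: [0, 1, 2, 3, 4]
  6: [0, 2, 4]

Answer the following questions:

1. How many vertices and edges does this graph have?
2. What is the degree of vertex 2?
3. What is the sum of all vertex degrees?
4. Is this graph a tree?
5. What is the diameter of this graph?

Count: 7 vertices, 10 edges.
Vertex 2 has neighbors [0, 5, 6], degree = 3.
Handshaking lemma: 2 * 10 = 20.
A tree on 7 vertices has 6 edges. This graph has 10 edges (4 extra). Not a tree.
Diameter (longest shortest path) = 3.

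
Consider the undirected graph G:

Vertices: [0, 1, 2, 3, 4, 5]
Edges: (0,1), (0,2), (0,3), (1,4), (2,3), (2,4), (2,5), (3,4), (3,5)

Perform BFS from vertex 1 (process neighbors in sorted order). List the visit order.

BFS from vertex 1 (neighbors processed in ascending order):
Visit order: 1, 0, 4, 2, 3, 5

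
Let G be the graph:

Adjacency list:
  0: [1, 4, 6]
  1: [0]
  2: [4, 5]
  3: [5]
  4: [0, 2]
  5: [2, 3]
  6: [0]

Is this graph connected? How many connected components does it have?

Checking connectivity: the graph has 1 connected component(s).
All vertices are reachable from each other. The graph IS connected.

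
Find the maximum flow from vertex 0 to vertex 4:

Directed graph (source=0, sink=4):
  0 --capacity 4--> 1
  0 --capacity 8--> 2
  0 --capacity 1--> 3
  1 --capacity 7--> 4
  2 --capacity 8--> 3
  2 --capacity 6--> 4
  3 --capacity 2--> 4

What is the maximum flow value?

Computing max flow:
  Flow on (0->1): 4/4
  Flow on (0->2): 7/8
  Flow on (0->3): 1/1
  Flow on (1->4): 4/7
  Flow on (2->3): 1/8
  Flow on (2->4): 6/6
  Flow on (3->4): 2/2
Maximum flow = 12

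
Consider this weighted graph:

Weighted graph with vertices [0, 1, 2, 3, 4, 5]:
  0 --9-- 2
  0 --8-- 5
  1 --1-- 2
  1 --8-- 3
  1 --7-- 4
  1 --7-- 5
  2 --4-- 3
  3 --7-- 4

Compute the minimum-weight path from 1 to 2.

Using Dijkstra's algorithm from vertex 1:
Shortest path: 1 -> 2
Total weight: 1 = 1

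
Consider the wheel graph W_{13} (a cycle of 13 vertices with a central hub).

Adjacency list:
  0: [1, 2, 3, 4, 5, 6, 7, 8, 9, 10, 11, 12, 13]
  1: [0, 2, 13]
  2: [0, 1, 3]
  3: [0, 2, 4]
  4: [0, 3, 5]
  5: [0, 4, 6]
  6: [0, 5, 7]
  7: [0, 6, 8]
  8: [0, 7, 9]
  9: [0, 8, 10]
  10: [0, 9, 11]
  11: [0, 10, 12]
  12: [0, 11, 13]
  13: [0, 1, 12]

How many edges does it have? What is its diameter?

Wheel graph W_{13}: 13 cycle edges + 13 spoke edges = 26 edges.
The hub is distance 1 from all cycle vertices. Max distance between cycle vertices through hub is 2.
Diameter = 2.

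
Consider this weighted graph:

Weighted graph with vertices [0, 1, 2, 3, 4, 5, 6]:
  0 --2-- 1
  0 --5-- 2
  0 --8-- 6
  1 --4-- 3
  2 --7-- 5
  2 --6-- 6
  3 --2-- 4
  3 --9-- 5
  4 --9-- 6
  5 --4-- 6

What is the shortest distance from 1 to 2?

Using Dijkstra's algorithm from vertex 1:
Shortest path: 1 -> 0 -> 2
Total weight: 2 + 5 = 7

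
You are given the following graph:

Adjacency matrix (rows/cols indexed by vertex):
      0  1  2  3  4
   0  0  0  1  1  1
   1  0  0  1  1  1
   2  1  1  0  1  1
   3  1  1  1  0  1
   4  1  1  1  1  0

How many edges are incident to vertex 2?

Vertex 2 has neighbors [0, 1, 3, 4], so deg(2) = 4.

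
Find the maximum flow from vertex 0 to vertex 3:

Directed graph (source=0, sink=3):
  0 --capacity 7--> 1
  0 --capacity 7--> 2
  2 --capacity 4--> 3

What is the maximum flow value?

Computing max flow:
  Flow on (0->2): 4/7
  Flow on (2->3): 4/4
Maximum flow = 4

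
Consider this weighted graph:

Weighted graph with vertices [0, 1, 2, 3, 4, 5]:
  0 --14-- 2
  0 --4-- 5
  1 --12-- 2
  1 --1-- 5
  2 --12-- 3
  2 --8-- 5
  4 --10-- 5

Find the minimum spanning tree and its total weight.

Applying Kruskal's algorithm (sort edges by weight, add if no cycle):
  Add (1,5) w=1
  Add (0,5) w=4
  Add (2,5) w=8
  Add (4,5) w=10
  Skip (1,2) w=12 (creates cycle)
  Add (2,3) w=12
  Skip (0,2) w=14 (creates cycle)
MST weight = 35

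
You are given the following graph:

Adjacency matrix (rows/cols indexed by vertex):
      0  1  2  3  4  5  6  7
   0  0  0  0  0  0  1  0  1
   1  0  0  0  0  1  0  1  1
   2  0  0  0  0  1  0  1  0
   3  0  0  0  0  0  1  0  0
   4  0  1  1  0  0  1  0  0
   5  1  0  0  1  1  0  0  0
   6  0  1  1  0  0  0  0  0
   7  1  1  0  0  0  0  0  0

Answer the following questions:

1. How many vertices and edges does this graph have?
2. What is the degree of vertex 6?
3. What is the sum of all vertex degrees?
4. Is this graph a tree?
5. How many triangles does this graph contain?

Count: 8 vertices, 9 edges.
Vertex 6 has neighbors [1, 2], degree = 2.
Handshaking lemma: 2 * 9 = 18.
A tree on 8 vertices has 7 edges. This graph has 9 edges (2 extra). Not a tree.
Number of triangles = 0.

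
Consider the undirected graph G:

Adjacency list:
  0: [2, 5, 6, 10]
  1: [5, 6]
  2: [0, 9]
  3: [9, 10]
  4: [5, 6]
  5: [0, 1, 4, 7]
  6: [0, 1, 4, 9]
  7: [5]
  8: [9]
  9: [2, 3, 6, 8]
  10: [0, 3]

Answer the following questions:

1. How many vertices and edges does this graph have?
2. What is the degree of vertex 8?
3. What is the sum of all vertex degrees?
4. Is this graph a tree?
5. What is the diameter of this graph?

Count: 11 vertices, 14 edges.
Vertex 8 has neighbors [9], degree = 1.
Handshaking lemma: 2 * 14 = 28.
A tree on 11 vertices has 10 edges. This graph has 14 edges (4 extra). Not a tree.
Diameter (longest shortest path) = 5.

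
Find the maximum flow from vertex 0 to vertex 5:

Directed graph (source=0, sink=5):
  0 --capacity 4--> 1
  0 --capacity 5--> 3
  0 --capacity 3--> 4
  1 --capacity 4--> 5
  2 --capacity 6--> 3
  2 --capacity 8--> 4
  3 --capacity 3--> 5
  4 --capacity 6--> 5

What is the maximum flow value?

Computing max flow:
  Flow on (0->1): 4/4
  Flow on (0->3): 3/5
  Flow on (0->4): 3/3
  Flow on (1->5): 4/4
  Flow on (3->5): 3/3
  Flow on (4->5): 3/6
Maximum flow = 10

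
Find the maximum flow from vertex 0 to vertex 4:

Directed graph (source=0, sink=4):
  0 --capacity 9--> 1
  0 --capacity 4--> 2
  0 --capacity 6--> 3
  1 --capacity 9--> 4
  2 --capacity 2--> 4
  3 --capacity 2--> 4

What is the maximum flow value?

Computing max flow:
  Flow on (0->1): 9/9
  Flow on (0->2): 2/4
  Flow on (0->3): 2/6
  Flow on (1->4): 9/9
  Flow on (2->4): 2/2
  Flow on (3->4): 2/2
Maximum flow = 13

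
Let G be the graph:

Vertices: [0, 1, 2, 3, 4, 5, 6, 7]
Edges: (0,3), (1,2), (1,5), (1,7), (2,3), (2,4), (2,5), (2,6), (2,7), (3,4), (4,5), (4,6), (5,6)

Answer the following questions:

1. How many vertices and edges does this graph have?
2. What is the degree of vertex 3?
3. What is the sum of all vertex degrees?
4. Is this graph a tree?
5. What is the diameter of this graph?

Count: 8 vertices, 13 edges.
Vertex 3 has neighbors [0, 2, 4], degree = 3.
Handshaking lemma: 2 * 13 = 26.
A tree on 8 vertices has 7 edges. This graph has 13 edges (6 extra). Not a tree.
Diameter (longest shortest path) = 3.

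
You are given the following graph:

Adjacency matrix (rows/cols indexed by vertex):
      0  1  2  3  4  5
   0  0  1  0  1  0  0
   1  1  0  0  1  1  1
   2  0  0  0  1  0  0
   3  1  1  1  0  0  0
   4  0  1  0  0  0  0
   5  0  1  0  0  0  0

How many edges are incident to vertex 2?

Vertex 2 has neighbors [3], so deg(2) = 1.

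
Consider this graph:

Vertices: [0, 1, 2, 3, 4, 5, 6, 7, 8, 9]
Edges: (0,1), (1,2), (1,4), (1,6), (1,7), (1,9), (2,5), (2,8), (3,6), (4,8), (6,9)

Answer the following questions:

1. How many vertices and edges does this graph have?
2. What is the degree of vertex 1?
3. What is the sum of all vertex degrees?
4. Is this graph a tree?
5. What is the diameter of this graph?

Count: 10 vertices, 11 edges.
Vertex 1 has neighbors [0, 2, 4, 6, 7, 9], degree = 6.
Handshaking lemma: 2 * 11 = 22.
A tree on 10 vertices has 9 edges. This graph has 11 edges (2 extra). Not a tree.
Diameter (longest shortest path) = 4.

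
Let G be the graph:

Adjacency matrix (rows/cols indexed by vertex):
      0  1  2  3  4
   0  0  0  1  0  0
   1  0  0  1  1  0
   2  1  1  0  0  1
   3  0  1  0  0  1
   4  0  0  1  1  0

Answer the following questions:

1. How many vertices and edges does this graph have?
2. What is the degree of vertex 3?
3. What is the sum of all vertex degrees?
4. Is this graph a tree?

Count: 5 vertices, 5 edges.
Vertex 3 has neighbors [1, 4], degree = 2.
Handshaking lemma: 2 * 5 = 10.
A tree on 5 vertices has 4 edges. This graph has 5 edges (1 extra). Not a tree.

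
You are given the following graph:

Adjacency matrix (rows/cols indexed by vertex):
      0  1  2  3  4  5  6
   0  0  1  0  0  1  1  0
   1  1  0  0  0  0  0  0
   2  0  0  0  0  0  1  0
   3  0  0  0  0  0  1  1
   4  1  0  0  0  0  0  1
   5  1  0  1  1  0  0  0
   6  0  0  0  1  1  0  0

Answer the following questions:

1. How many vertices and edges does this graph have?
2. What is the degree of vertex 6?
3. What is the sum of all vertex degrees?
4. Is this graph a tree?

Count: 7 vertices, 7 edges.
Vertex 6 has neighbors [3, 4], degree = 2.
Handshaking lemma: 2 * 7 = 14.
A tree on 7 vertices has 6 edges. This graph has 7 edges (1 extra). Not a tree.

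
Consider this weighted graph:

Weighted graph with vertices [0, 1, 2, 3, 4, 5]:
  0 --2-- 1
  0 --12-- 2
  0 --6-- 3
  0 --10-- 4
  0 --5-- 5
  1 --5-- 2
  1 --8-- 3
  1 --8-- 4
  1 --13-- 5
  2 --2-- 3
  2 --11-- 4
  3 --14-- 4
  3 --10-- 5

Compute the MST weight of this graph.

Applying Kruskal's algorithm (sort edges by weight, add if no cycle):
  Add (0,1) w=2
  Add (2,3) w=2
  Add (0,5) w=5
  Add (1,2) w=5
  Skip (0,3) w=6 (creates cycle)
  Skip (1,3) w=8 (creates cycle)
  Add (1,4) w=8
  Skip (0,4) w=10 (creates cycle)
  Skip (3,5) w=10 (creates cycle)
  Skip (2,4) w=11 (creates cycle)
  Skip (0,2) w=12 (creates cycle)
  Skip (1,5) w=13 (creates cycle)
  Skip (3,4) w=14 (creates cycle)
MST weight = 22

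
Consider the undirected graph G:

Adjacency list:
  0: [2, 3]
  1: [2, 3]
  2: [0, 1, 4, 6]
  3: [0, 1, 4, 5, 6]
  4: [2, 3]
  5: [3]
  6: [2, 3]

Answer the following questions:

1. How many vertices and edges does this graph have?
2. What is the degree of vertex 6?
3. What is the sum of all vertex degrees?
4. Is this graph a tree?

Count: 7 vertices, 9 edges.
Vertex 6 has neighbors [2, 3], degree = 2.
Handshaking lemma: 2 * 9 = 18.
A tree on 7 vertices has 6 edges. This graph has 9 edges (3 extra). Not a tree.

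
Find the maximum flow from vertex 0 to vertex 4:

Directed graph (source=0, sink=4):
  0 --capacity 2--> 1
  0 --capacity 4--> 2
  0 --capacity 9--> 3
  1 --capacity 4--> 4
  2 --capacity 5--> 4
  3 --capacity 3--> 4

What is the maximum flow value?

Computing max flow:
  Flow on (0->1): 2/2
  Flow on (0->2): 4/4
  Flow on (0->3): 3/9
  Flow on (1->4): 2/4
  Flow on (2->4): 4/5
  Flow on (3->4): 3/3
Maximum flow = 9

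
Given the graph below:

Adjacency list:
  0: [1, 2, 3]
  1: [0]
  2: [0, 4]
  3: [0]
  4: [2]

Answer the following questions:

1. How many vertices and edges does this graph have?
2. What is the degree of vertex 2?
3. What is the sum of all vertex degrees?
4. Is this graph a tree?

Count: 5 vertices, 4 edges.
Vertex 2 has neighbors [0, 4], degree = 2.
Handshaking lemma: 2 * 4 = 8.
A graph is a tree iff it is connected and has exactly n-1 edges. This graph is connected (all 5 vertices in one component) and has 5-1 = 4 edges. It is a tree.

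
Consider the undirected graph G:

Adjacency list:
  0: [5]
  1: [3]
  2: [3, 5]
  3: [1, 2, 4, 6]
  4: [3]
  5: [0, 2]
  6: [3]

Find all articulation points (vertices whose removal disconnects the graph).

An articulation point is a vertex whose removal disconnects the graph.
Articulation points: [2, 3, 5]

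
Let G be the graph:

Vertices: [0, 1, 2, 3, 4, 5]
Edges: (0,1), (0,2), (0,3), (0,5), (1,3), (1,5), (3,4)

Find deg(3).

Vertex 3 has neighbors [0, 1, 4], so deg(3) = 3.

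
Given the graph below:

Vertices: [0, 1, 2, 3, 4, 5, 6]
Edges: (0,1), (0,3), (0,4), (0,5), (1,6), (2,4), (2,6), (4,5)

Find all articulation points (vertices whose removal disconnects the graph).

An articulation point is a vertex whose removal disconnects the graph.
Articulation points: [0]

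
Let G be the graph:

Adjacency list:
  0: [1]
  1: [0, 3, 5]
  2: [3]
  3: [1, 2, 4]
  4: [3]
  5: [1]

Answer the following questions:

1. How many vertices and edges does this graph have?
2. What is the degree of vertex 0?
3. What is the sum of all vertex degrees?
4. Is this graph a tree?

Count: 6 vertices, 5 edges.
Vertex 0 has neighbors [1], degree = 1.
Handshaking lemma: 2 * 5 = 10.
A graph is a tree iff it is connected and has exactly n-1 edges. This graph is connected (all 6 vertices in one component) and has 6-1 = 5 edges. It is a tree.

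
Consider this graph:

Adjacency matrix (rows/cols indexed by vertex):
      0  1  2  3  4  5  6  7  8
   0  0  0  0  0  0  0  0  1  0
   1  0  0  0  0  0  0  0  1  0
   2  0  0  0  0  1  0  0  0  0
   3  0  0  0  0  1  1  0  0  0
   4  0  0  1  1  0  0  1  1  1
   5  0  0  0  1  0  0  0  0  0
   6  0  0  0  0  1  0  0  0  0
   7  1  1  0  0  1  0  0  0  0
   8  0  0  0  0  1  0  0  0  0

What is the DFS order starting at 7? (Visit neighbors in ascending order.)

DFS from vertex 7 (neighbors processed in ascending order):
Visit order: 7, 0, 1, 4, 2, 3, 5, 6, 8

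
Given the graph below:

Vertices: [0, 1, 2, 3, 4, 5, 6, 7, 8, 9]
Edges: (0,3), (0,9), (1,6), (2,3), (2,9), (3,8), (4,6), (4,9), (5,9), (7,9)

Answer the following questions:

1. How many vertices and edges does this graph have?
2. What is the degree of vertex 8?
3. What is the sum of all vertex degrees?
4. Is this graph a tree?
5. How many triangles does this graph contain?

Count: 10 vertices, 10 edges.
Vertex 8 has neighbors [3], degree = 1.
Handshaking lemma: 2 * 10 = 20.
A tree on 10 vertices has 9 edges. This graph has 10 edges (1 extra). Not a tree.
Number of triangles = 0.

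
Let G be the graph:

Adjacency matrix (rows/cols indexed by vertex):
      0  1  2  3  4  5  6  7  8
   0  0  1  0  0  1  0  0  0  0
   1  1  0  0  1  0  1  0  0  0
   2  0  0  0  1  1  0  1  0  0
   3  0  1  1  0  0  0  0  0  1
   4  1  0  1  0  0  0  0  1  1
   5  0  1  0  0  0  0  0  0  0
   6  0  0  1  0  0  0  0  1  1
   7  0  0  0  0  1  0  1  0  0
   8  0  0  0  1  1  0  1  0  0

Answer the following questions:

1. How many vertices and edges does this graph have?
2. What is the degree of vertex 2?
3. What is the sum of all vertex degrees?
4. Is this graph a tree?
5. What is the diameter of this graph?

Count: 9 vertices, 12 edges.
Vertex 2 has neighbors [3, 4, 6], degree = 3.
Handshaking lemma: 2 * 12 = 24.
A tree on 9 vertices has 8 edges. This graph has 12 edges (4 extra). Not a tree.
Diameter (longest shortest path) = 4.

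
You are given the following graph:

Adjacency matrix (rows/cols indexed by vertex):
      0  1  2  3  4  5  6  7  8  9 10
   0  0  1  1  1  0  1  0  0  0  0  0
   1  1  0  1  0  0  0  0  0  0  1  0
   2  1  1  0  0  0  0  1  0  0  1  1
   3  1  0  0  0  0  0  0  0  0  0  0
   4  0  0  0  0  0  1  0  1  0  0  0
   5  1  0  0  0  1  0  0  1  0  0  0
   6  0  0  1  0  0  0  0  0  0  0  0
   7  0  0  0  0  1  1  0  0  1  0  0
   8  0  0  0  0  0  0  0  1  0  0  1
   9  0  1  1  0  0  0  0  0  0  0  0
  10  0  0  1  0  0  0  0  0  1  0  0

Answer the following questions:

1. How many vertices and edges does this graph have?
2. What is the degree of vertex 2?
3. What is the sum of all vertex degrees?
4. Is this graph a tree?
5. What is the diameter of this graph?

Count: 11 vertices, 14 edges.
Vertex 2 has neighbors [0, 1, 6, 9, 10], degree = 5.
Handshaking lemma: 2 * 14 = 28.
A tree on 11 vertices has 10 edges. This graph has 14 edges (4 extra). Not a tree.
Diameter (longest shortest path) = 4.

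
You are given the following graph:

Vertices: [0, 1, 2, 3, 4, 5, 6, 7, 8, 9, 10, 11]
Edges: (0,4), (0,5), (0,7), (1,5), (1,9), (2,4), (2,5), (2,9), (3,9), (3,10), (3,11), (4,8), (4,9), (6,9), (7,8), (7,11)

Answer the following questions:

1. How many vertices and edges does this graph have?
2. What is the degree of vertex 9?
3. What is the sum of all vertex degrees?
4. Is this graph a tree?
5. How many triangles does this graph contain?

Count: 12 vertices, 16 edges.
Vertex 9 has neighbors [1, 2, 3, 4, 6], degree = 5.
Handshaking lemma: 2 * 16 = 32.
A tree on 12 vertices has 11 edges. This graph has 16 edges (5 extra). Not a tree.
Number of triangles = 1.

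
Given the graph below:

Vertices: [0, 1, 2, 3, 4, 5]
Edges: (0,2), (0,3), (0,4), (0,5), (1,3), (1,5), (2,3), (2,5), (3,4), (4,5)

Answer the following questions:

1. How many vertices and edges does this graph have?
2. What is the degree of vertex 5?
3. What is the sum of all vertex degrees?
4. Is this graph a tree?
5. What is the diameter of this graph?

Count: 6 vertices, 10 edges.
Vertex 5 has neighbors [0, 1, 2, 4], degree = 4.
Handshaking lemma: 2 * 10 = 20.
A tree on 6 vertices has 5 edges. This graph has 10 edges (5 extra). Not a tree.
Diameter (longest shortest path) = 2.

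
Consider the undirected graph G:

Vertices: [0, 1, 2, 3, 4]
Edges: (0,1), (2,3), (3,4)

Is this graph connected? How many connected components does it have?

Checking connectivity: the graph has 2 connected component(s).
Components: [[0, 1], [2, 3, 4]]. The graph is NOT connected.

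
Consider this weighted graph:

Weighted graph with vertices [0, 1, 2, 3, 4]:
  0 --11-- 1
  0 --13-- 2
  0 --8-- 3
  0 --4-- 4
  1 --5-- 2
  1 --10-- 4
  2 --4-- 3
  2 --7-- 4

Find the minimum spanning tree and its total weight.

Applying Kruskal's algorithm (sort edges by weight, add if no cycle):
  Add (0,4) w=4
  Add (2,3) w=4
  Add (1,2) w=5
  Add (2,4) w=7
  Skip (0,3) w=8 (creates cycle)
  Skip (1,4) w=10 (creates cycle)
  Skip (0,1) w=11 (creates cycle)
  Skip (0,2) w=13 (creates cycle)
MST weight = 20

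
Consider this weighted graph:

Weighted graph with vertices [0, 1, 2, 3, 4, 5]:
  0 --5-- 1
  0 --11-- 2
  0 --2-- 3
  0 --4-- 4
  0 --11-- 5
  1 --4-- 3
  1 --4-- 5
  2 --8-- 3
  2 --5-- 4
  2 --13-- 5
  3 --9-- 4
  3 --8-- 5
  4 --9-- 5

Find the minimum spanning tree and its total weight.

Applying Kruskal's algorithm (sort edges by weight, add if no cycle):
  Add (0,3) w=2
  Add (0,4) w=4
  Add (1,3) w=4
  Add (1,5) w=4
  Skip (0,1) w=5 (creates cycle)
  Add (2,4) w=5
  Skip (2,3) w=8 (creates cycle)
  Skip (3,5) w=8 (creates cycle)
  Skip (3,4) w=9 (creates cycle)
  Skip (4,5) w=9 (creates cycle)
  Skip (0,2) w=11 (creates cycle)
  Skip (0,5) w=11 (creates cycle)
  Skip (2,5) w=13 (creates cycle)
MST weight = 19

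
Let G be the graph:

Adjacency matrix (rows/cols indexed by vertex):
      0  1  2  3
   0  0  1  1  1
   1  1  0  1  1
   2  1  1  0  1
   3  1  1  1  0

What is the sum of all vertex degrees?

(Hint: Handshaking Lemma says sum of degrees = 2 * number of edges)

Count edges: 6 edges.
By Handshaking Lemma: sum of degrees = 2 * 6 = 12.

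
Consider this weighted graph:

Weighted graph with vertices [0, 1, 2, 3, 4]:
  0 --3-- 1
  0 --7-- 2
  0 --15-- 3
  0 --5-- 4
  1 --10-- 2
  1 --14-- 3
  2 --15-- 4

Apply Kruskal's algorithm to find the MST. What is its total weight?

Applying Kruskal's algorithm (sort edges by weight, add if no cycle):
  Add (0,1) w=3
  Add (0,4) w=5
  Add (0,2) w=7
  Skip (1,2) w=10 (creates cycle)
  Add (1,3) w=14
  Skip (0,3) w=15 (creates cycle)
  Skip (2,4) w=15 (creates cycle)
MST weight = 29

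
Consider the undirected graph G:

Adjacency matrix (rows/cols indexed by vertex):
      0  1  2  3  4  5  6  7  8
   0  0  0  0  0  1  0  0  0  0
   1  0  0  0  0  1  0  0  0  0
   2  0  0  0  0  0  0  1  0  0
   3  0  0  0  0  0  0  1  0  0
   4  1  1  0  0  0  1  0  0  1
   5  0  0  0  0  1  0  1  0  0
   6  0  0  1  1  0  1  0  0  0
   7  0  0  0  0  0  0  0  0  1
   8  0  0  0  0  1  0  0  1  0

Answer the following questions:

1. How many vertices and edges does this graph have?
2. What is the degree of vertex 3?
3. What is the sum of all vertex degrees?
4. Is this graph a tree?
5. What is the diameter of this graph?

Count: 9 vertices, 8 edges.
Vertex 3 has neighbors [6], degree = 1.
Handshaking lemma: 2 * 8 = 16.
A graph is a tree iff it is connected and has exactly n-1 edges. This graph is connected (all 9 vertices in one component) and has 9-1 = 8 edges. It is a tree.
Diameter (longest shortest path) = 5.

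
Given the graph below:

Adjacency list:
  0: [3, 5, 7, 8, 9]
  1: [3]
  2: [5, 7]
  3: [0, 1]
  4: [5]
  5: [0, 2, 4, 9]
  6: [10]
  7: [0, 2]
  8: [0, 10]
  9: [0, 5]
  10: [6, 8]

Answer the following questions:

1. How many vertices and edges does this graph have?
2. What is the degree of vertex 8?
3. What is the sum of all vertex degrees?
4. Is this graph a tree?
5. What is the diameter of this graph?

Count: 11 vertices, 12 edges.
Vertex 8 has neighbors [0, 10], degree = 2.
Handshaking lemma: 2 * 12 = 24.
A tree on 11 vertices has 10 edges. This graph has 12 edges (2 extra). Not a tree.
Diameter (longest shortest path) = 5.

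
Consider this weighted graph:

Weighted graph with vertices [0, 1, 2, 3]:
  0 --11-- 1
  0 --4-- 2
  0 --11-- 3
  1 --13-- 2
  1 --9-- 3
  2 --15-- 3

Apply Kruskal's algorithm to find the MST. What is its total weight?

Applying Kruskal's algorithm (sort edges by weight, add if no cycle):
  Add (0,2) w=4
  Add (1,3) w=9
  Add (0,3) w=11
  Skip (0,1) w=11 (creates cycle)
  Skip (1,2) w=13 (creates cycle)
  Skip (2,3) w=15 (creates cycle)
MST weight = 24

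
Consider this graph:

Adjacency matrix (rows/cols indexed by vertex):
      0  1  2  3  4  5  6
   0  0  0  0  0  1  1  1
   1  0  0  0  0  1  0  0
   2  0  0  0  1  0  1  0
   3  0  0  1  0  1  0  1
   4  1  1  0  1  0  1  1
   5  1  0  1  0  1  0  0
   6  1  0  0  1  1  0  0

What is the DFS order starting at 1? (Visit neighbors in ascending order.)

DFS from vertex 1 (neighbors processed in ascending order):
Visit order: 1, 4, 0, 5, 2, 3, 6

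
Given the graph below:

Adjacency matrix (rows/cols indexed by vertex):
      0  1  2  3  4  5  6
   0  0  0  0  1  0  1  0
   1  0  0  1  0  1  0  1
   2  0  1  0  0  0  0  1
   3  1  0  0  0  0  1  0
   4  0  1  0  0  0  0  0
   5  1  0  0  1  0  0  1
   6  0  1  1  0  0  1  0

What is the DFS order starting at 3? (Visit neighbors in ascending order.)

DFS from vertex 3 (neighbors processed in ascending order):
Visit order: 3, 0, 5, 6, 1, 2, 4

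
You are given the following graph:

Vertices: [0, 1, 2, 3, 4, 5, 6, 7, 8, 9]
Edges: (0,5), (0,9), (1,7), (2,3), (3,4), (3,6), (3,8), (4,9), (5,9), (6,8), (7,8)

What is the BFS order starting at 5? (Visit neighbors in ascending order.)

BFS from vertex 5 (neighbors processed in ascending order):
Visit order: 5, 0, 9, 4, 3, 2, 6, 8, 7, 1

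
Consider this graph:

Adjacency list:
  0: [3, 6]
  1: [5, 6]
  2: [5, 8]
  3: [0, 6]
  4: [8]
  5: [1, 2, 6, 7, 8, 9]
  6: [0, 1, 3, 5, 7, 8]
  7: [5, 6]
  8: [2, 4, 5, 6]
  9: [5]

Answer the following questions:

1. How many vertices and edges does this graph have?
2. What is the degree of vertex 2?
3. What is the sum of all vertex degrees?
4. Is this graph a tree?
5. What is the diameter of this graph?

Count: 10 vertices, 14 edges.
Vertex 2 has neighbors [5, 8], degree = 2.
Handshaking lemma: 2 * 14 = 28.
A tree on 10 vertices has 9 edges. This graph has 14 edges (5 extra). Not a tree.
Diameter (longest shortest path) = 3.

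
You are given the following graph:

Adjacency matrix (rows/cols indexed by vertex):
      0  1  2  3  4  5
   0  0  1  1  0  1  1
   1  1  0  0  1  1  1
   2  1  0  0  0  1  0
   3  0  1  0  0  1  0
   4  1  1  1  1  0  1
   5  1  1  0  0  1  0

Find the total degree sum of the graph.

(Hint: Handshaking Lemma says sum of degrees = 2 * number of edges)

Count edges: 10 edges.
By Handshaking Lemma: sum of degrees = 2 * 10 = 20.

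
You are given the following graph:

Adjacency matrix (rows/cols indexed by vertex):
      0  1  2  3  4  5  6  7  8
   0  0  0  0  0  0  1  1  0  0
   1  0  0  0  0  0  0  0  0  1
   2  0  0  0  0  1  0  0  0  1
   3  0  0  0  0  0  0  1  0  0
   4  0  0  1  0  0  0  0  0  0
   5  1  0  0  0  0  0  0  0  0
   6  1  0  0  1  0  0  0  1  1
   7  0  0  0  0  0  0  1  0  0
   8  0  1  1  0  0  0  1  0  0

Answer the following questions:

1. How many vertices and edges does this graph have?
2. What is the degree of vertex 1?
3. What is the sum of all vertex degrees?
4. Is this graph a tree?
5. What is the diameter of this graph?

Count: 9 vertices, 8 edges.
Vertex 1 has neighbors [8], degree = 1.
Handshaking lemma: 2 * 8 = 16.
A graph is a tree iff it is connected and has exactly n-1 edges. This graph is connected (all 9 vertices in one component) and has 9-1 = 8 edges. It is a tree.
Diameter (longest shortest path) = 5.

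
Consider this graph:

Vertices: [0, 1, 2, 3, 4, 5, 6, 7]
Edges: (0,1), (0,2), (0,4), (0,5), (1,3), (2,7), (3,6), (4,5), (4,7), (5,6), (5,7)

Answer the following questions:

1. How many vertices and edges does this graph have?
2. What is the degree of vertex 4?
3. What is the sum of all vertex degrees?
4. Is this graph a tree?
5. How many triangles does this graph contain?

Count: 8 vertices, 11 edges.
Vertex 4 has neighbors [0, 5, 7], degree = 3.
Handshaking lemma: 2 * 11 = 22.
A tree on 8 vertices has 7 edges. This graph has 11 edges (4 extra). Not a tree.
Number of triangles = 2.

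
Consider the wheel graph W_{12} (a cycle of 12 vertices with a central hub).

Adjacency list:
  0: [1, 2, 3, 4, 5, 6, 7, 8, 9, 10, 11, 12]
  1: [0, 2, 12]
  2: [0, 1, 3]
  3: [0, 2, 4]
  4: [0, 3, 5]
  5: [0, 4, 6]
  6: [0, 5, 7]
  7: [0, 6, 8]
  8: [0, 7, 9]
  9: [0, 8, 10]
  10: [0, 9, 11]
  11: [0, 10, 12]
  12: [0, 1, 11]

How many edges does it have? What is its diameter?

Wheel graph W_{12}: 12 cycle edges + 12 spoke edges = 24 edges.
The hub is distance 1 from all cycle vertices. Max distance between cycle vertices through hub is 2.
Diameter = 2.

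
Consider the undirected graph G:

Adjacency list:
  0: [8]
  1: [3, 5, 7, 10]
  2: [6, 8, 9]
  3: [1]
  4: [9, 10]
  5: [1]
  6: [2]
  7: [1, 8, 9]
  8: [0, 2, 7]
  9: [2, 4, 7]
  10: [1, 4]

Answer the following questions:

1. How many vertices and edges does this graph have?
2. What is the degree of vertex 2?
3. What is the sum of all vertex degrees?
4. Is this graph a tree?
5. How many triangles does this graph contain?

Count: 11 vertices, 12 edges.
Vertex 2 has neighbors [6, 8, 9], degree = 3.
Handshaking lemma: 2 * 12 = 24.
A tree on 11 vertices has 10 edges. This graph has 12 edges (2 extra). Not a tree.
Number of triangles = 0.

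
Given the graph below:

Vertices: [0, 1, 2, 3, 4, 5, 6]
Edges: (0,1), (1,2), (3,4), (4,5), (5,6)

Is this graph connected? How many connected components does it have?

Checking connectivity: the graph has 2 connected component(s).
Components: [[0, 1, 2], [3, 4, 5, 6]]. The graph is NOT connected.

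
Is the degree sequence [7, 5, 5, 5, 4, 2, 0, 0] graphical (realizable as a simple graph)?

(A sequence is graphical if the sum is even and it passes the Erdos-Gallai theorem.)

Sum of degrees = 28. Sum is even but fails Erdos-Gallai. The sequence is NOT graphical.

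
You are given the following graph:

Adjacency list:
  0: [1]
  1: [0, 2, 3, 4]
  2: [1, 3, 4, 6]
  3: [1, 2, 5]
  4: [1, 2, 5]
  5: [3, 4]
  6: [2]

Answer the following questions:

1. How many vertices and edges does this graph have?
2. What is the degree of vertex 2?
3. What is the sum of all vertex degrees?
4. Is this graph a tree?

Count: 7 vertices, 9 edges.
Vertex 2 has neighbors [1, 3, 4, 6], degree = 4.
Handshaking lemma: 2 * 9 = 18.
A tree on 7 vertices has 6 edges. This graph has 9 edges (3 extra). Not a tree.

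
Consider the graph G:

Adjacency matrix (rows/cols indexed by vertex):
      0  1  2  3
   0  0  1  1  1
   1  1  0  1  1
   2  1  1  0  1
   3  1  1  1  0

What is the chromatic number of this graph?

The graph has a maximum clique of size 4 (lower bound on chromatic number).
A valid 4-coloring: {0: 0, 1: 1, 2: 2, 3: 3}.
Chromatic number = 4.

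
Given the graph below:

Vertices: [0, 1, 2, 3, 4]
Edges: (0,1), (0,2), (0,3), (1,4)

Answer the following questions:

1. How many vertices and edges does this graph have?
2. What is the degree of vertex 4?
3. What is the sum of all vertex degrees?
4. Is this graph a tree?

Count: 5 vertices, 4 edges.
Vertex 4 has neighbors [1], degree = 1.
Handshaking lemma: 2 * 4 = 8.
A graph is a tree iff it is connected and has exactly n-1 edges. This graph is connected (all 5 vertices in one component) and has 5-1 = 4 edges. It is a tree.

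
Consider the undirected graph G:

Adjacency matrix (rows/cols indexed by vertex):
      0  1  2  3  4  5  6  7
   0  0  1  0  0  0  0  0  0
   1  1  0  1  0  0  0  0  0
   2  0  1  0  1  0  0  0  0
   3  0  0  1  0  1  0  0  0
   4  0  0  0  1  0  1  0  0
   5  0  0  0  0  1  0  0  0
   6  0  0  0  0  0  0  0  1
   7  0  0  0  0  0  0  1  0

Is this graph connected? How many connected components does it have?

Checking connectivity: the graph has 2 connected component(s).
Components: [[0, 1, 2, 3, 4, 5], [6, 7]]. The graph is NOT connected.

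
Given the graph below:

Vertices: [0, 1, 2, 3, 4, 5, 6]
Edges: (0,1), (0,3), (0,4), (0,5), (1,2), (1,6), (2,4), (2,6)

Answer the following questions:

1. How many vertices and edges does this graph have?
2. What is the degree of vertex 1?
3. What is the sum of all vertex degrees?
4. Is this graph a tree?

Count: 7 vertices, 8 edges.
Vertex 1 has neighbors [0, 2, 6], degree = 3.
Handshaking lemma: 2 * 8 = 16.
A tree on 7 vertices has 6 edges. This graph has 8 edges (2 extra). Not a tree.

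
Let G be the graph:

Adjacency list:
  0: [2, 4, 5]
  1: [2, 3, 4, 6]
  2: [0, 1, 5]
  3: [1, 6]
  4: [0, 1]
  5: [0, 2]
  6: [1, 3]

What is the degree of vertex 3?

Vertex 3 has neighbors [1, 6], so deg(3) = 2.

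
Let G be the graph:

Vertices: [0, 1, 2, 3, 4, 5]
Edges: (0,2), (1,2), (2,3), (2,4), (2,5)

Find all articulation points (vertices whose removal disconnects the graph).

An articulation point is a vertex whose removal disconnects the graph.
Articulation points: [2]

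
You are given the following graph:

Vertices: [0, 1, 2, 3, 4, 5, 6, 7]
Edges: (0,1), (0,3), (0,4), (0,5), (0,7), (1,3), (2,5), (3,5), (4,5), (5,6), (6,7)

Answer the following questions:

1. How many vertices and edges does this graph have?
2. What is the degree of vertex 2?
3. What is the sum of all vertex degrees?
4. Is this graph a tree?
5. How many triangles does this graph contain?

Count: 8 vertices, 11 edges.
Vertex 2 has neighbors [5], degree = 1.
Handshaking lemma: 2 * 11 = 22.
A tree on 8 vertices has 7 edges. This graph has 11 edges (4 extra). Not a tree.
Number of triangles = 3.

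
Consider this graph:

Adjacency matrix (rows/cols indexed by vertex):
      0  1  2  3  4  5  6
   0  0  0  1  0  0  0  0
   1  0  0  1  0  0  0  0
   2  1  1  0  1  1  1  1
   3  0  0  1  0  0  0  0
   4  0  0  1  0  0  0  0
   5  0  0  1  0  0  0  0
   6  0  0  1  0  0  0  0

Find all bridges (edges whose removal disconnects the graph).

A bridge is an edge whose removal increases the number of connected components.
Bridges found: (0,2), (1,2), (2,3), (2,4), (2,5), (2,6)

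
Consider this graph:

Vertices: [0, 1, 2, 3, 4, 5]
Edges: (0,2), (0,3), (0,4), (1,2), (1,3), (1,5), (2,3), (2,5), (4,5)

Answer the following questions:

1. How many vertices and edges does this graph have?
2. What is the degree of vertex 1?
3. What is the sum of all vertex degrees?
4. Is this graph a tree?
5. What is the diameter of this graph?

Count: 6 vertices, 9 edges.
Vertex 1 has neighbors [2, 3, 5], degree = 3.
Handshaking lemma: 2 * 9 = 18.
A tree on 6 vertices has 5 edges. This graph has 9 edges (4 extra). Not a tree.
Diameter (longest shortest path) = 2.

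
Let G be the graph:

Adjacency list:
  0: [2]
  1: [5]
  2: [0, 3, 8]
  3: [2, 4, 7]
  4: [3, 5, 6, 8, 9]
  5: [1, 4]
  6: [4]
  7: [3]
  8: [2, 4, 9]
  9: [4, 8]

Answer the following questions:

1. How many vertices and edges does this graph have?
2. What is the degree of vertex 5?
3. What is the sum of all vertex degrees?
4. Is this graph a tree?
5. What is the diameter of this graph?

Count: 10 vertices, 11 edges.
Vertex 5 has neighbors [1, 4], degree = 2.
Handshaking lemma: 2 * 11 = 22.
A tree on 10 vertices has 9 edges. This graph has 11 edges (2 extra). Not a tree.
Diameter (longest shortest path) = 5.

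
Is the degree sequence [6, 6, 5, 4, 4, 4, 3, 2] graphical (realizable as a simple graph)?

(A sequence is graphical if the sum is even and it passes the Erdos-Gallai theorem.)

Sum of degrees = 34. Sum is even and passes Erdos-Gallai. The sequence IS graphical.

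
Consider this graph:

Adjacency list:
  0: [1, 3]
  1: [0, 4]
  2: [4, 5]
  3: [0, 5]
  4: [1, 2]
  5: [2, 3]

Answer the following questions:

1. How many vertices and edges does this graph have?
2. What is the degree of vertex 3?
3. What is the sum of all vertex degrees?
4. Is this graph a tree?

Count: 6 vertices, 6 edges.
Vertex 3 has neighbors [0, 5], degree = 2.
Handshaking lemma: 2 * 6 = 12.
A tree on 6 vertices has 5 edges. This graph has 6 edges (1 extra). Not a tree.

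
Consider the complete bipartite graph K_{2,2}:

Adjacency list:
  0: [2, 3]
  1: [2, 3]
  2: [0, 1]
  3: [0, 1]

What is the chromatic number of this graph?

K_{2,2} is bipartite: vertices split into two independent sets of size 2 and 2.
Color one set 0, the other 1. No adjacent vertices share a color.
Chromatic number = 2.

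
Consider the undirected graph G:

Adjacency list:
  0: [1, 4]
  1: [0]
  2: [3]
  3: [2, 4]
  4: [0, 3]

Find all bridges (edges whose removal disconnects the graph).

A bridge is an edge whose removal increases the number of connected components.
Bridges found: (0,1), (0,4), (2,3), (3,4)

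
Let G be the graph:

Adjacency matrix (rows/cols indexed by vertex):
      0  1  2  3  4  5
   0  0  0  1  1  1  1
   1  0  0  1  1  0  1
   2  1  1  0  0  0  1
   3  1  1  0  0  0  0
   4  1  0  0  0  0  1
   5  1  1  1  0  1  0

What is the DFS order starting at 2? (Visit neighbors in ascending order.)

DFS from vertex 2 (neighbors processed in ascending order):
Visit order: 2, 0, 3, 1, 5, 4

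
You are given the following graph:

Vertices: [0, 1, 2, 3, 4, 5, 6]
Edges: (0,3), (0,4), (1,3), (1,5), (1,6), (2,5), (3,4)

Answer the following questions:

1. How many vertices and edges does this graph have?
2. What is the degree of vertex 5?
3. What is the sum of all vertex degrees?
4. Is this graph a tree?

Count: 7 vertices, 7 edges.
Vertex 5 has neighbors [1, 2], degree = 2.
Handshaking lemma: 2 * 7 = 14.
A tree on 7 vertices has 6 edges. This graph has 7 edges (1 extra). Not a tree.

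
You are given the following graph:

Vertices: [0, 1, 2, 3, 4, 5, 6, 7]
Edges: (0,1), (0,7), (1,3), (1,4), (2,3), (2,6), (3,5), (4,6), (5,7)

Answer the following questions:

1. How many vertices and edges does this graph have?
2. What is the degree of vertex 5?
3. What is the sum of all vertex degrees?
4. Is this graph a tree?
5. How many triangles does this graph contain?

Count: 8 vertices, 9 edges.
Vertex 5 has neighbors [3, 7], degree = 2.
Handshaking lemma: 2 * 9 = 18.
A tree on 8 vertices has 7 edges. This graph has 9 edges (2 extra). Not a tree.
Number of triangles = 0.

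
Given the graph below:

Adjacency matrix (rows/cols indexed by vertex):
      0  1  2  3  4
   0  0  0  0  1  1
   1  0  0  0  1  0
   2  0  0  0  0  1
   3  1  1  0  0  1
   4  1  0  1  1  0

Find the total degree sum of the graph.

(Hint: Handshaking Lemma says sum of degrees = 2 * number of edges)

Count edges: 5 edges.
By Handshaking Lemma: sum of degrees = 2 * 5 = 10.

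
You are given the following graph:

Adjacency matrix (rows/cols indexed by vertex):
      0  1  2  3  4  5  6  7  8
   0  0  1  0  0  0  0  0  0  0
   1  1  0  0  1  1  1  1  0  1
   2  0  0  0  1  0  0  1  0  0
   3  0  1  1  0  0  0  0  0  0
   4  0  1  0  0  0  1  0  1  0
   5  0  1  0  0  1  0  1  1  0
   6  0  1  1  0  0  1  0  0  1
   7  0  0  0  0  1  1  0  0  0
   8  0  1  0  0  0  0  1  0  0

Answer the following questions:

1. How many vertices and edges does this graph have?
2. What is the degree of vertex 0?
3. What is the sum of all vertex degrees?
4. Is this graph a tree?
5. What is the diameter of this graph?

Count: 9 vertices, 13 edges.
Vertex 0 has neighbors [1], degree = 1.
Handshaking lemma: 2 * 13 = 26.
A tree on 9 vertices has 8 edges. This graph has 13 edges (5 extra). Not a tree.
Diameter (longest shortest path) = 3.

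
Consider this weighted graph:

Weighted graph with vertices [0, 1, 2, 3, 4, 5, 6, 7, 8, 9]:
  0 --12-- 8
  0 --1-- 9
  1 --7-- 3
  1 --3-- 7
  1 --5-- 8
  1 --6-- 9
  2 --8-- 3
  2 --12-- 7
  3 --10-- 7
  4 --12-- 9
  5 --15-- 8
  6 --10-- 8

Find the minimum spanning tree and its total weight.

Applying Kruskal's algorithm (sort edges by weight, add if no cycle):
  Add (0,9) w=1
  Add (1,7) w=3
  Add (1,8) w=5
  Add (1,9) w=6
  Add (1,3) w=7
  Add (2,3) w=8
  Skip (3,7) w=10 (creates cycle)
  Add (6,8) w=10
  Skip (0,8) w=12 (creates cycle)
  Skip (2,7) w=12 (creates cycle)
  Add (4,9) w=12
  Add (5,8) w=15
MST weight = 67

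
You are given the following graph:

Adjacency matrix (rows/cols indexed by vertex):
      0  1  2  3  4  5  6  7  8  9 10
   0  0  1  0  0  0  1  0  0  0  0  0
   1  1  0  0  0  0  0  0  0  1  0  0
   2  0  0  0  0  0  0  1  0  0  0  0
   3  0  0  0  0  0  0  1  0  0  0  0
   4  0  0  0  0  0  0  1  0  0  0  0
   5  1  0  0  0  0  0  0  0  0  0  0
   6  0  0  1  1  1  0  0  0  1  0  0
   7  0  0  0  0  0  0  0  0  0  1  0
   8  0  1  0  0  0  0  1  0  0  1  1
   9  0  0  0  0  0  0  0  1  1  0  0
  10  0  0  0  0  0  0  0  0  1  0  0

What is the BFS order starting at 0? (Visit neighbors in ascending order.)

BFS from vertex 0 (neighbors processed in ascending order):
Visit order: 0, 1, 5, 8, 6, 9, 10, 2, 3, 4, 7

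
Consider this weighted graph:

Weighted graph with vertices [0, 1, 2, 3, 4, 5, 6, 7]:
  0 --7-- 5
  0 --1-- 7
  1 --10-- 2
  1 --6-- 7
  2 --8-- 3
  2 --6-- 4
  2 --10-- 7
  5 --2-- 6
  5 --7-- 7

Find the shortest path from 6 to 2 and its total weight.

Using Dijkstra's algorithm from vertex 6:
Shortest path: 6 -> 5 -> 7 -> 2
Total weight: 2 + 7 + 10 = 19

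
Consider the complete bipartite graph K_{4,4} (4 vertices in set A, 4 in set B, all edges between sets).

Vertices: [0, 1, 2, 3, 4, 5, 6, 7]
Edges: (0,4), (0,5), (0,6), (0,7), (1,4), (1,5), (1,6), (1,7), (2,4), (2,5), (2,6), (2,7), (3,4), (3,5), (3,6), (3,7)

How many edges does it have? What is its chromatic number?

K_{4,4} has 4 * 4 = 16 edges.
Bipartite graphs have chromatic number 2 (color each partition differently).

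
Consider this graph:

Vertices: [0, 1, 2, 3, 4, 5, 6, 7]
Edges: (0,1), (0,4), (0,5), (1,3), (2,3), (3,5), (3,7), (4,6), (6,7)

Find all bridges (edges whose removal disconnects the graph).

A bridge is an edge whose removal increases the number of connected components.
Bridges found: (2,3)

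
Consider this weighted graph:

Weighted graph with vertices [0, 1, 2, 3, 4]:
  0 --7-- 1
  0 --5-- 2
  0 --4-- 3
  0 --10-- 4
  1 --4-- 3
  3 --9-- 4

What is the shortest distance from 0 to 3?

Using Dijkstra's algorithm from vertex 0:
Shortest path: 0 -> 3
Total weight: 4 = 4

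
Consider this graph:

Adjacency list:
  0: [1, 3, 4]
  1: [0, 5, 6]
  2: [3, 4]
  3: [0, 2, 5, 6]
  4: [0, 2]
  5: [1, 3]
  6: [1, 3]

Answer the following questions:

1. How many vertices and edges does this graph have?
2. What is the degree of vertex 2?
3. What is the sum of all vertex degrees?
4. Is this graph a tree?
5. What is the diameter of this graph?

Count: 7 vertices, 9 edges.
Vertex 2 has neighbors [3, 4], degree = 2.
Handshaking lemma: 2 * 9 = 18.
A tree on 7 vertices has 6 edges. This graph has 9 edges (3 extra). Not a tree.
Diameter (longest shortest path) = 3.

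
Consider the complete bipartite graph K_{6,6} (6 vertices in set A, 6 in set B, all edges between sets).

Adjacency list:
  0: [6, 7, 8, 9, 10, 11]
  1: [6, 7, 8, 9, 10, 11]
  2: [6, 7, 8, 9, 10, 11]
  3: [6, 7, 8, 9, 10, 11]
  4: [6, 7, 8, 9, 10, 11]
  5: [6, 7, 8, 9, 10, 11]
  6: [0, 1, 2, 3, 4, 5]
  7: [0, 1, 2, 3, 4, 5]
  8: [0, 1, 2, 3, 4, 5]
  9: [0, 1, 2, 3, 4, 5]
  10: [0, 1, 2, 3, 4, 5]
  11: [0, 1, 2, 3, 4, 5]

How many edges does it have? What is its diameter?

K_{6,6} has 6 * 6 = 36 edges.
Any vertex reaches any opposite-side vertex in 1 step; same-side vertices reach in 2 steps via any opposite-side vertex.
Diameter = 2.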